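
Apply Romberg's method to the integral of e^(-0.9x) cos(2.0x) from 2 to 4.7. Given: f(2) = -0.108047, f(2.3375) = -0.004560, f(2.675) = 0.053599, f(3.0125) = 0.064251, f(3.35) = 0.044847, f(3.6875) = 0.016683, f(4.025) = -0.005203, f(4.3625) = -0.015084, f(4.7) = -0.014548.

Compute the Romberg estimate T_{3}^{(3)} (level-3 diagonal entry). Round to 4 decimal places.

T_{0}^{(0)} (trapezoid, 1 panel, h=2.7000): -0.165503
T_{1}^{(0)} (trapezoid, 2 panels, h=1.3500): -0.022208
T_{2}^{(0)} (trapezoid, 4 panels, h=0.6750): 0.021563
T_{3}^{(0)} (trapezoid, 8 panels, h=0.3375): 0.031467
T_{1}^{(1)} = -0.022208 + (-0.022208 − (-0.165503))/3 = 0.025557
T_{2}^{(1)} = 0.021563 + (0.021563 − (-0.022208))/3 = 0.036153
T_{3}^{(1)} = 0.031467 + (0.031467 − 0.021563)/3 = 0.034768
T_{2}^{(2)} = 0.036153 + (0.036153 − 0.025557)/15 = 0.036859
T_{3}^{(2)} = 0.034768 + (0.034768 − 0.036153)/15 = 0.034676
T_{3}^{(3)} = 0.034676 + (0.034676 − 0.036859)/63 = 0.034641

0.0346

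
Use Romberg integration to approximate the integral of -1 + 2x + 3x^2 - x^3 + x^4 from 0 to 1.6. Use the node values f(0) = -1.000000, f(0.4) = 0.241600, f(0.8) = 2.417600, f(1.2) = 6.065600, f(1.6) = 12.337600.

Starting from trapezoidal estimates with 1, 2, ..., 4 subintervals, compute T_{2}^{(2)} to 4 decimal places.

5.5148

T_{0}^{(0)} (trapezoid, 1 panel, h=1.6000): 9.070080
T_{1}^{(0)} (trapezoid, 2 panels, h=0.8000): 6.469120
T_{2}^{(0)} (trapezoid, 4 panels, h=0.4000): 5.757440
T_{1}^{(1)} = 6.469120 + (6.469120 − 9.070080)/3 = 5.602133
T_{2}^{(1)} = 5.757440 + (5.757440 − 6.469120)/3 = 5.520213
T_{2}^{(2)} = 5.520213 + (5.520213 − 5.602133)/15 = 5.514752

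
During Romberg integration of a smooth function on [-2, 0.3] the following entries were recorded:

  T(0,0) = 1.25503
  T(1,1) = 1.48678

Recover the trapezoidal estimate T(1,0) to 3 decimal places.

1.429

From T(1,1) = (4·T(1,0) − T(0,0))/3, solve for T(1,0):
4·T(1,0) = 3·1.48678 + 1.25503 = 5.71537
T(1,0) = 1.42884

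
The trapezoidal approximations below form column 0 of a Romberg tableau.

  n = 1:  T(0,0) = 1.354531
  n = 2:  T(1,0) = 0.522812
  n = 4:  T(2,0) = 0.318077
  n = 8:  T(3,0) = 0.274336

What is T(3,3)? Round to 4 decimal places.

T(1,1) = (4·0.522812 − 1.354531) / 3 = 0.245572
T(2,1) = 0.318077 + (0.318077 − 0.522812)/3 = 0.249832
T(3,1) = (4·0.274336 − 0.318077) / 3 = 0.259756
T(2,2) = 0.249832 + (0.249832 − 0.245572)/15 = 0.250116
T(3,2) = 0.259756 + (0.259756 − 0.249832)/15 = 0.260418
T(3,3) = 0.260418 + (0.260418 − 0.250116)/63 = 0.260582

0.2606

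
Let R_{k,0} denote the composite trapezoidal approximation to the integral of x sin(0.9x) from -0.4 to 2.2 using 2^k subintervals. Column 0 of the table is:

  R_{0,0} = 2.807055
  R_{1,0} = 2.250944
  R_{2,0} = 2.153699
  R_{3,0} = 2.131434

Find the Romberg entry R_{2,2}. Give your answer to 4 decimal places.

2.1250

Richardson extrapolation on the trapezoidal column (denominator 4−1=3):
R_{1,1} = 2.250944 + (2.250944 − 2.807055)/3 = 2.065574
R_{2,1} = (4·2.153699 − 2.250944) / 3 = 2.121284
R_{2,2} = 2.121284 + (2.121284 − 2.065574)/15 = 2.124998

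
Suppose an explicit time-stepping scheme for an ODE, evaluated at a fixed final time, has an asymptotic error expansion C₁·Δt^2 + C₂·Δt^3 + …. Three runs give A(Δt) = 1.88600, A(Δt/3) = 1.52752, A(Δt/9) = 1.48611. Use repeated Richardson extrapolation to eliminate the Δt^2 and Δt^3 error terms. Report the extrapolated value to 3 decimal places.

1.481

First eliminate the Δt^2 term (factor 3^2 = 9):
  B₁ = (9·1.52752 − 1.88600)/8 = 1.48271
  B₂ = (9·1.48611 − 1.52752)/8 = 1.48093
Then eliminate the Δt^3 term (factor 3^3 = 27):
  (27·1.48093 − 1.48271)/26 = 1.48086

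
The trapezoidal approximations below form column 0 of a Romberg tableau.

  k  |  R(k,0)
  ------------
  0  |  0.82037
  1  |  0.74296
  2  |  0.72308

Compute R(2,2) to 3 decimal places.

Richardson extrapolation on the trapezoidal column (denominator 4−1=3):
R(1,1) = 0.74296 + (0.74296 − 0.82037)/3 = 0.71716
R(2,1) = (4·0.72308 − 0.74296) / 3 = 0.71645
R(2,2) = (16·0.71645 − 0.71716) / 15 = 0.71640
(Column j=1 coincides with Simpson's rule on the same nodes.)

0.716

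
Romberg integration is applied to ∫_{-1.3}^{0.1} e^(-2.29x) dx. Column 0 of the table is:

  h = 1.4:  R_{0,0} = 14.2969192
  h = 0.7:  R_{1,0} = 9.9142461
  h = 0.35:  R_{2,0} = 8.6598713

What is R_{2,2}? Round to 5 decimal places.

8.22764

Richardson extrapolation on the trapezoidal column (denominator 4−1=3):
R_{1,1} = (4·9.9142461 − 14.2969192) / 3 = 8.4533551
R_{2,1} = (4·8.6598713 − 9.9142461) / 3 = 8.2417464
R_{2,2} = 8.2417464 + (8.2417464 − 8.4533551)/15 = 8.2276392
(Column j=1 coincides with Simpson's rule on the same nodes.)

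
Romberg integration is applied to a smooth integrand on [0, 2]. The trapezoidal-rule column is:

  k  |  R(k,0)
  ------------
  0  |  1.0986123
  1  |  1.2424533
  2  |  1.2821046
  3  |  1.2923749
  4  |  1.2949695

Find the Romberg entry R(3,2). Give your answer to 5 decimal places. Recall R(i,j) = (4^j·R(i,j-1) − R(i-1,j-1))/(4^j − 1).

Richardson extrapolation on the trapezoidal column (denominator 4−1=3):
R(2,1) = 1.2821046 + (1.2821046 − 1.2424533)/3 = 1.2953217
R(3,1) = (4·1.2923749 − 1.2821046) / 3 = 1.2957983
R(3,2) = (16·1.2957983 − 1.2953217) / 15 = 1.2958301

1.29583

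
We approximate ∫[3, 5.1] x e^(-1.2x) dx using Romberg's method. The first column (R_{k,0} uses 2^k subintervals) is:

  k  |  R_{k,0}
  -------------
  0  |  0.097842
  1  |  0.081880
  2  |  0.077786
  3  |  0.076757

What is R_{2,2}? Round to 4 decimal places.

R_{1,1} = 0.081880 + (0.081880 − 0.097842)/3 = 0.076559
R_{2,1} = (4·0.077786 − 0.081880) / 3 = 0.076421
R_{2,2} = (16·0.076421 − 0.076559) / 15 = 0.076412

0.0764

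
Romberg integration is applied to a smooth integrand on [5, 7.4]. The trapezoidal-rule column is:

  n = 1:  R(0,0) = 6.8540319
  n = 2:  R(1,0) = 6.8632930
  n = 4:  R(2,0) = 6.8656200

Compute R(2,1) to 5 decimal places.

R(2,1) = (4·6.8656200 − 6.8632930) / 3 = 6.8663957

6.86640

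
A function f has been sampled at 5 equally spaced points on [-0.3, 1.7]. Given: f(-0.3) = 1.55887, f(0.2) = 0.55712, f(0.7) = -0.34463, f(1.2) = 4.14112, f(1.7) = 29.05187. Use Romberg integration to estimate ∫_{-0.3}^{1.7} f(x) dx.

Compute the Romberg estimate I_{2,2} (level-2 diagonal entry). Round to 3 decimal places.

I_{0,0} (trapezoid, 1 panel, h=2.0000): 30.61074
I_{1,0} (trapezoid, 2 panels, h=1.0000): 14.96074
I_{2,0} (trapezoid, 4 panels, h=0.5000): 9.82949
I_{1,1} = 14.96074 + (14.96074 − 30.61074)/3 = 9.74407
I_{2,1} = 9.82949 + (9.82949 − 14.96074)/3 = 8.11907
I_{2,2} = 8.11907 + (8.11907 − 9.74407)/15 = 8.01074

8.011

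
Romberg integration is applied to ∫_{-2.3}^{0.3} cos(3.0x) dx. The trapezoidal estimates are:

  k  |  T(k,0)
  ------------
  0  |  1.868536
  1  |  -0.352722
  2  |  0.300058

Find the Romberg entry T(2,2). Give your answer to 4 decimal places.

T(1,1) = (4·(-0.352722) − 1.868536) / 3 = -1.093141
T(2,1) = (4·0.300058 − (-0.352722)) / 3 = 0.517651
T(2,2) = 0.517651 + (0.517651 − (-1.093141))/15 = 0.625037

0.6250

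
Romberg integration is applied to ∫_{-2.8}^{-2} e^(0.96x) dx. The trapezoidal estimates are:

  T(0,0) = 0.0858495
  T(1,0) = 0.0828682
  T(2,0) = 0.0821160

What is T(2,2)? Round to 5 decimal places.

0.08186

T(1,1) = (4·0.0828682 − 0.0858495) / 3 = 0.0818744
T(2,1) = 0.0821160 + (0.0821160 − 0.0828682)/3 = 0.0818653
T(2,2) = 0.0818653 + (0.0818653 − 0.0818744)/15 = 0.0818647
(Column j=1 coincides with Simpson's rule on the same nodes.)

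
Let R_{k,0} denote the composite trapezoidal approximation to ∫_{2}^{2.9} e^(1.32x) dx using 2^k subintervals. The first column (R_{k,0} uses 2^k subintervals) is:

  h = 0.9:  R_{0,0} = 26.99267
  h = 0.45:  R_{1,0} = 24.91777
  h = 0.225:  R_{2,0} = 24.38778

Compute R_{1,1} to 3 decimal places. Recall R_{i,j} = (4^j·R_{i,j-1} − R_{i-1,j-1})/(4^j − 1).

24.226

Richardson extrapolation on the trapezoidal column (denominator 4−1=3):
R_{1,1} = (4·24.91777 − 26.99267) / 3 = 24.22614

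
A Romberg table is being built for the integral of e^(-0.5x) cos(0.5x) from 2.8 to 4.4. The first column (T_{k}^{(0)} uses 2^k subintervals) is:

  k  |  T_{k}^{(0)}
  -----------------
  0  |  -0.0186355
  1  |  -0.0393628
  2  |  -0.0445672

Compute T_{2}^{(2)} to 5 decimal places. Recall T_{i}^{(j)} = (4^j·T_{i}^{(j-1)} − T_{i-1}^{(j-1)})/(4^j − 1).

T_{1}^{(1)} = (4·(-0.0393628) − (-0.0186355)) / 3 = -0.0462719
T_{2}^{(1)} = -0.0445672 + (-0.0445672 − (-0.0393628))/3 = -0.0463020
T_{2}^{(2)} = -0.0463020 + (-0.0463020 − (-0.0462719))/15 = -0.0463040

-0.04630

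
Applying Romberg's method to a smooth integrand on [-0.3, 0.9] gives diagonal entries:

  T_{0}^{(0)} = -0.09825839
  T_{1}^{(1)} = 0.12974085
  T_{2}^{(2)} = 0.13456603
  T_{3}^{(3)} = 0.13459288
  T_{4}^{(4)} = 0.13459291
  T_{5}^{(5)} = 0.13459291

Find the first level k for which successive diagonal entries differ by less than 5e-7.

k = 4

|T_{1}^{(1)} − T_{0}^{(0)}| = 0.22799924 ≥ 5e-7
|T_{2}^{(2)} − T_{1}^{(1)}| = 0.00482518 ≥ 5e-7
|T_{3}^{(3)} − T_{2}^{(2)}| = 0.00002685 ≥ 5e-7
|T_{4}^{(4)} − T_{3}^{(3)}| = 0.00000003 < 5e-7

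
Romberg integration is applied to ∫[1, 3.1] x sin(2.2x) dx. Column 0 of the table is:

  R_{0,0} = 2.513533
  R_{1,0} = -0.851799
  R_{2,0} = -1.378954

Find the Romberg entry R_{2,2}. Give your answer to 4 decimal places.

R_{1,1} = -0.851799 + (-0.851799 − 2.513533)/3 = -1.973576
R_{2,1} = -1.378954 + (-1.378954 − (-0.851799))/3 = -1.554672
R_{2,2} = -1.554672 + (-1.554672 − (-1.973576))/15 = -1.526745

-1.5267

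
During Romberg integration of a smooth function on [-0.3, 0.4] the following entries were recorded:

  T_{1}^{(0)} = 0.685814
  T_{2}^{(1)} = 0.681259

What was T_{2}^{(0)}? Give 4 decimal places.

0.6824

From T_{2}^{(1)} = (4·T_{2}^{(0)} − T_{1}^{(0)})/3, solve for T_{2}^{(0)}:
4·T_{2}^{(0)} = 3·0.681259 + 0.685814 = 2.729591
T_{2}^{(0)} = 0.682398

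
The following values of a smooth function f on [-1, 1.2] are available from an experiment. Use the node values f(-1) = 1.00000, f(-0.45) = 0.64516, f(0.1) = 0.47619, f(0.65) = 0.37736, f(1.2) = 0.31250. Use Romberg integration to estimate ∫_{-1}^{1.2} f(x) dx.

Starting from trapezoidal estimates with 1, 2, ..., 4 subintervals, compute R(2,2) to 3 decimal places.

1.164

R(0,0) (trapezoid, 1 panel, h=2.2000): 1.44375
R(1,0) (trapezoid, 2 panels, h=1.1000): 1.24568
R(2,0) (trapezoid, 4 panels, h=0.5500): 1.18523
R(1,1) = 1.24568 + (1.24568 − 1.44375)/3 = 1.17966
R(2,1) = 1.18523 + (1.18523 − 1.24568)/3 = 1.16508
R(2,2) = 1.16508 + (1.16508 − 1.17966)/15 = 1.16411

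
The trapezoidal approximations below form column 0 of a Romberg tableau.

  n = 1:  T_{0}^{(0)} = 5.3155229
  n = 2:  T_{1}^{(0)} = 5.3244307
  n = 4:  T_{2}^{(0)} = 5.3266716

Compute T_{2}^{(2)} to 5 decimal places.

5.32742

T_{1}^{(1)} = 5.3244307 + (5.3244307 − 5.3155229)/3 = 5.3274000
T_{2}^{(1)} = (4·5.3266716 − 5.3244307) / 3 = 5.3274186
T_{2}^{(2)} = (16·5.3274186 − 5.3274000) / 15 = 5.3274198
(Column j=1 coincides with Simpson's rule on the same nodes.)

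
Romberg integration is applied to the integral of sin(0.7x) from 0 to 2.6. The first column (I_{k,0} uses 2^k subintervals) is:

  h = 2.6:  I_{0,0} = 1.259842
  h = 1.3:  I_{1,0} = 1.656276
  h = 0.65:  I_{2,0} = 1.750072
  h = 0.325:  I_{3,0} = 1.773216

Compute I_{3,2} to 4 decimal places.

I_{2,1} = (4·1.750072 − 1.656276) / 3 = 1.781337
I_{3,1} = 1.773216 + (1.773216 − 1.750072)/3 = 1.780931
I_{3,2} = (16·1.780931 − 1.781337) / 15 = 1.780904

1.7809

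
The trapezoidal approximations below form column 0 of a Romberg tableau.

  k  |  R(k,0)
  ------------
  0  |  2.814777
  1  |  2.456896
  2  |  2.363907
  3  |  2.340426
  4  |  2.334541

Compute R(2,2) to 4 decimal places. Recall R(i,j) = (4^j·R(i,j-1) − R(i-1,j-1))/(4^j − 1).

R(1,1) = (4·2.456896 − 2.814777) / 3 = 2.337602
R(2,1) = (4·2.363907 − 2.456896) / 3 = 2.332911
R(2,2) = 2.332911 + (2.332911 − 2.337602)/15 = 2.332598
(Column j=1 coincides with Simpson's rule on the same nodes.)

2.3326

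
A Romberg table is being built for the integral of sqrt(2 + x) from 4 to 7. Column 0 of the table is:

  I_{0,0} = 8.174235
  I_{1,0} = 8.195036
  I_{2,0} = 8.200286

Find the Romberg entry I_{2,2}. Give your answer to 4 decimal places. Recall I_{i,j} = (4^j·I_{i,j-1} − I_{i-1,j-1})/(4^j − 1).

8.2020

I_{1,1} = (4·8.195036 − 8.174235) / 3 = 8.201970
I_{2,1} = (4·8.200286 − 8.195036) / 3 = 8.202036
I_{2,2} = 8.202036 + (8.202036 − 8.201970)/15 = 8.202040
(Column j=1 coincides with Simpson's rule on the same nodes.)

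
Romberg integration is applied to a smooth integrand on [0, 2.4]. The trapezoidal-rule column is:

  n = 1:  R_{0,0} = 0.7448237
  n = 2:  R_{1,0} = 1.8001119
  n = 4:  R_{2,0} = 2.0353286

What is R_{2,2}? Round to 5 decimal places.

2.11119

Richardson extrapolation on the trapezoidal column (denominator 4−1=3):
R_{1,1} = (4·1.8001119 − 0.7448237) / 3 = 2.1518746
R_{2,1} = (4·2.0353286 − 1.8001119) / 3 = 2.1137342
R_{2,2} = (16·2.1137342 − 2.1518746) / 15 = 2.1111915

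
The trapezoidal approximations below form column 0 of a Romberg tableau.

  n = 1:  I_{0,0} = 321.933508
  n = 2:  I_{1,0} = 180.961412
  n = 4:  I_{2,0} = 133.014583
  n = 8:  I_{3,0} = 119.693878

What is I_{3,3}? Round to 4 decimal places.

Richardson extrapolation on the trapezoidal column (denominator 4−1=3):
I_{1,1} = (4·180.961412 − 321.933508) / 3 = 133.970713
I_{2,1} = 133.014583 + (133.014583 − 180.961412)/3 = 117.032307
I_{3,1} = 119.693878 + (119.693878 − 133.014583)/3 = 115.253643
I_{2,2} = (16·117.032307 − 133.970713) / 15 = 115.903080
I_{3,2} = (16·115.253643 − 117.032307) / 15 = 115.135065
I_{3,3} = (64·115.135065 − 115.903080) / 63 = 115.122874

115.1229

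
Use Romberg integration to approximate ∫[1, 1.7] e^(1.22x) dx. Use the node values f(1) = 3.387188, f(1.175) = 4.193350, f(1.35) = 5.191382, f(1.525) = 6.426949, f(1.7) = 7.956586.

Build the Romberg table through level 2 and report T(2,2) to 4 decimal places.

T(0,0) (trapezoid, 1 panel, h=0.7000): 3.970321
T(1,0) (trapezoid, 2 panels, h=0.3500): 3.802144
T(2,0) (trapezoid, 4 panels, h=0.1750): 3.759624
T(1,1) = 3.802144 + (3.802144 − 3.970321)/3 = 3.746085
T(2,1) = 3.759624 + (3.759624 − 3.802144)/3 = 3.745451
T(2,2) = 3.745451 + (3.745451 − 3.746085)/15 = 3.745409

3.7454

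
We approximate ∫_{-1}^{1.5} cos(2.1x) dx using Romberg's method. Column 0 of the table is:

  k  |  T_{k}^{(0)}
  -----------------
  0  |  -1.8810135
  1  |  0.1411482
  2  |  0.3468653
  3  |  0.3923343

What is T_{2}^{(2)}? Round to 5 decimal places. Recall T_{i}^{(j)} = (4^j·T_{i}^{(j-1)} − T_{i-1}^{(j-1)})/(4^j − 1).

0.38879

Richardson extrapolation on the trapezoidal column (denominator 4−1=3):
T_{1}^{(1)} = (4·0.1411482 − (-1.8810135)) / 3 = 0.8152021
T_{2}^{(1)} = (4·0.3468653 − 0.1411482) / 3 = 0.4154377
T_{2}^{(2)} = 0.4154377 + (0.4154377 − 0.8152021)/15 = 0.3887867
(Column j=1 coincides with Simpson's rule on the same nodes.)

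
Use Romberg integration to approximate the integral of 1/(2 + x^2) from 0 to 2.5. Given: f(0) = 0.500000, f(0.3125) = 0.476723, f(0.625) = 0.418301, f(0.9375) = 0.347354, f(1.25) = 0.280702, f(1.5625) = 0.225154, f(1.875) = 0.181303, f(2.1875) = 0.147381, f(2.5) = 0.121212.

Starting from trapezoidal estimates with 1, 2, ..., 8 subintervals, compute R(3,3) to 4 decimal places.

0.7467

R(0,0) (trapezoid, 1 panel, h=2.5000): 0.776515
R(1,0) (trapezoid, 2 panels, h=1.2500): 0.739135
R(2,0) (trapezoid, 4 panels, h=0.6250): 0.744320
R(3,0) (trapezoid, 8 panels, h=0.3125): 0.746101
R(1,1) = 0.739135 + (0.739135 − 0.776515)/3 = 0.726675
R(2,1) = 0.744320 + (0.744320 − 0.739135)/3 = 0.746048
R(3,1) = 0.746101 + (0.746101 − 0.744320)/3 = 0.746695
R(2,2) = 0.746048 + (0.746048 − 0.726675)/15 = 0.747340
R(3,2) = 0.746695 + (0.746695 − 0.746048)/15 = 0.746738
R(3,3) = 0.746738 + (0.746738 − 0.747340)/63 = 0.746728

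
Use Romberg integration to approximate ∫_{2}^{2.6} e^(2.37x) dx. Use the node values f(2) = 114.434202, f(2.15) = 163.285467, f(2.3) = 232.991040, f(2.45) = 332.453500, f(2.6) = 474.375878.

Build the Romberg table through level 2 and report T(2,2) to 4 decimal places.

151.8747

T(0,0) (trapezoid, 1 panel, h=0.6000): 176.643024
T(1,0) (trapezoid, 2 panels, h=0.3000): 158.218824
T(2,0) (trapezoid, 4 panels, h=0.1500): 153.470257
T(1,1) = 158.218824 + (158.218824 − 176.643024)/3 = 152.077424
T(2,1) = 153.470257 + (153.470257 − 158.218824)/3 = 151.887401
T(2,2) = 151.887401 + (151.887401 − 152.077424)/15 = 151.874733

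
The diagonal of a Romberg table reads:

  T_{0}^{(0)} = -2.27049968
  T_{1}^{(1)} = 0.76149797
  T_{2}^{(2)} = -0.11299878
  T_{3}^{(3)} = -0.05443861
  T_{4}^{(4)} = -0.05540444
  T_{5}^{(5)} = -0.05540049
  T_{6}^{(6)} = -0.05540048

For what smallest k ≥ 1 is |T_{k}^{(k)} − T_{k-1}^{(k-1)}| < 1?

k = 2

|T_{1}^{(1)} − T_{0}^{(0)}| = 3.03199765 ≥ 1
|T_{2}^{(2)} − T_{1}^{(1)}| = 0.87449675 < 1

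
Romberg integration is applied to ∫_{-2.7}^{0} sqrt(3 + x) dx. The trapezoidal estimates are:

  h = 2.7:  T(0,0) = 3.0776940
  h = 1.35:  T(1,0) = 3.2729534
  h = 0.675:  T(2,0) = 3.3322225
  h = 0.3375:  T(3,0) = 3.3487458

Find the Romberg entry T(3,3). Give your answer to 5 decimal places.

Richardson extrapolation on the trapezoidal column (denominator 4−1=3):
T(1,1) = (4·3.2729534 − 3.0776940) / 3 = 3.3380399
T(2,1) = (4·3.3322225 − 3.2729534) / 3 = 3.3519789
T(3,1) = 3.3487458 + (3.3487458 − 3.3322225)/3 = 3.3542536
T(2,2) = (16·3.3519789 − 3.3380399) / 15 = 3.3529082
T(3,2) = (16·3.3542536 − 3.3519789) / 15 = 3.3544052
T(3,3) = (64·3.3544052 − 3.3529082) / 63 = 3.3544290

3.35443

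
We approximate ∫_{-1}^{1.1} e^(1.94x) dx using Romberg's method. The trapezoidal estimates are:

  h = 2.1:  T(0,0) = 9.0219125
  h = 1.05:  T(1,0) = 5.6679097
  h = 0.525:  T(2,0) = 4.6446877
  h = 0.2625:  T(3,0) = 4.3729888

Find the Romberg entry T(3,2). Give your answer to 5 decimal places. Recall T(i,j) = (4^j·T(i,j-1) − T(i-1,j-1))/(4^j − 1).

Richardson extrapolation on the trapezoidal column (denominator 4−1=3):
T(2,1) = (4·4.6446877 − 5.6679097) / 3 = 4.3036137
T(3,1) = 4.3729888 + (4.3729888 − 4.6446877)/3 = 4.2824225
T(3,2) = 4.2824225 + (4.2824225 − 4.3036137)/15 = 4.2810098

4.28101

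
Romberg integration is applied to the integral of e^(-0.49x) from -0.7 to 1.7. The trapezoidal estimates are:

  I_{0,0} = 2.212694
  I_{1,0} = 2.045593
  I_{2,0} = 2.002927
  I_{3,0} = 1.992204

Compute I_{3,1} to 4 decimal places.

I_{3,1} = 1.992204 + (1.992204 − 2.002927)/3 = 1.988630

1.9886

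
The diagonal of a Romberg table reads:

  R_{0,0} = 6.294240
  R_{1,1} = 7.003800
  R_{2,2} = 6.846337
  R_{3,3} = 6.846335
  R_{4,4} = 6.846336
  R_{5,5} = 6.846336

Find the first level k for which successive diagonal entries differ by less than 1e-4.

k = 3

|R_{1,1} − R_{0,0}| = 0.709560 ≥ 1e-4
|R_{2,2} − R_{1,1}| = 0.157463 ≥ 1e-4
|R_{3,3} − R_{2,2}| = 0.000002 < 1e-4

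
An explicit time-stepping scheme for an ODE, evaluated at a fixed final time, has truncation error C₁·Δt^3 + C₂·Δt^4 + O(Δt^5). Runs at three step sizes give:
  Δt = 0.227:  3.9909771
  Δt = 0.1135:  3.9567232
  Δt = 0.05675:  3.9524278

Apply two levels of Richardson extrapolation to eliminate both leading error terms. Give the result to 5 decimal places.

First eliminate the Δt^3 term (factor 2^3 = 8):
  B₁ = (8·3.9567232 − 3.9909771)/7 = 3.9518298
  B₂ = (8·3.9524278 − 3.9567232)/7 = 3.9518142
Then eliminate the Δt^4 term (factor 2^4 = 16):
  (16·3.9518142 − 3.9518298)/15 = 3.9518132

3.95181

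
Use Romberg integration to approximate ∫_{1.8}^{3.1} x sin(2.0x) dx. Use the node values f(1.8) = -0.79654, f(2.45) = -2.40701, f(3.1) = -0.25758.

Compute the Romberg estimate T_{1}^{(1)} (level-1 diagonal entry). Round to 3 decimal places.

-2.314

T_{0}^{(0)} (trapezoid, 1 panel, h=1.3000): -0.68518
T_{1}^{(0)} (trapezoid, 2 panels, h=0.6500): -1.90715
T_{1}^{(1)} = -1.90715 + (-1.90715 − (-0.68518))/3 = -2.31447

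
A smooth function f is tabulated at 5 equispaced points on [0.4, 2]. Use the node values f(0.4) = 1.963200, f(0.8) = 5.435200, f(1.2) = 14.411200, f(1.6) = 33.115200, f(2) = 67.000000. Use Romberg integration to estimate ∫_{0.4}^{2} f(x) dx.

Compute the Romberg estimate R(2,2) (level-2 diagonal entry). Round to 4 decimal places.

R(0,0) (trapezoid, 1 panel, h=1.6000): 55.170560
R(1,0) (trapezoid, 2 panels, h=0.8000): 39.114240
R(2,0) (trapezoid, 4 panels, h=0.4000): 34.977280
R(1,1) = 39.114240 + (39.114240 − 55.170560)/3 = 33.762133
R(2,1) = 34.977280 + (34.977280 − 39.114240)/3 = 33.598293
R(2,2) = 33.598293 + (33.598293 − 33.762133)/15 = 33.587370

33.5874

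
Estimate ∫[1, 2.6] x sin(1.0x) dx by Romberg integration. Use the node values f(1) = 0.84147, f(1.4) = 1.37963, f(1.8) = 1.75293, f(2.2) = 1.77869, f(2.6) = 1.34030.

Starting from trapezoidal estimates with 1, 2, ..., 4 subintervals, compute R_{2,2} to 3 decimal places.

R_{0,0} (trapezoid, 1 panel, h=1.6000): 1.74542
R_{1,0} (trapezoid, 2 panels, h=0.8000): 2.27505
R_{2,0} (trapezoid, 4 panels, h=0.4000): 2.40085
R_{1,1} = 2.27505 + (2.27505 − 1.74542)/3 = 2.45159
R_{2,1} = 2.40085 + (2.40085 − 2.27505)/3 = 2.44278
R_{2,2} = 2.44278 + (2.44278 − 2.45159)/15 = 2.44219

2.442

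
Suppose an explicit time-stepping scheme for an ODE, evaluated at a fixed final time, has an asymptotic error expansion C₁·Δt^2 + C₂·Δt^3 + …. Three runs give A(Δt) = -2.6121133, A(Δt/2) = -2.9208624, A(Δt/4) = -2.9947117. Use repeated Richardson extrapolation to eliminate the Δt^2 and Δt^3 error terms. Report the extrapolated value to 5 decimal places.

First eliminate the Δt^2 term (factor 2^2 = 4):
  B₁ = (4·(-2.9208624) − (-2.6121133))/3 = -3.0237788
  B₂ = (4·(-2.9947117) − (-2.9208624))/3 = -3.0193281
Then eliminate the Δt^3 term (factor 2^3 = 8):
  (8·(-3.0193281) − (-3.0237788))/7 = -3.0186923

-3.01869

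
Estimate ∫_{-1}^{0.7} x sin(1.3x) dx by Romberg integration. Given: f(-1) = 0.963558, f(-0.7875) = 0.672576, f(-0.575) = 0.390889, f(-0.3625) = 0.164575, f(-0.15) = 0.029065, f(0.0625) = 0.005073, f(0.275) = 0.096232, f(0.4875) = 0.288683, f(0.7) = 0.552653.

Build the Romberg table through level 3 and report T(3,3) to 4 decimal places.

0.5011

T(0,0) (trapezoid, 1 panel, h=1.7000): 1.288779
T(1,0) (trapezoid, 2 panels, h=0.8500): 0.669095
T(2,0) (trapezoid, 4 panels, h=0.4250): 0.541574
T(3,0) (trapezoid, 8 panels, h=0.2125): 0.511105
T(1,1) = 0.669095 + (0.669095 − 1.288779)/3 = 0.462534
T(2,1) = 0.541574 + (0.541574 − 0.669095)/3 = 0.499067
T(3,1) = 0.511105 + (0.511105 − 0.541574)/3 = 0.500949
T(2,2) = 0.499067 + (0.499067 − 0.462534)/15 = 0.501503
T(3,2) = 0.500949 + (0.500949 − 0.499067)/15 = 0.501074
T(3,3) = 0.501074 + (0.501074 − 0.501503)/63 = 0.501067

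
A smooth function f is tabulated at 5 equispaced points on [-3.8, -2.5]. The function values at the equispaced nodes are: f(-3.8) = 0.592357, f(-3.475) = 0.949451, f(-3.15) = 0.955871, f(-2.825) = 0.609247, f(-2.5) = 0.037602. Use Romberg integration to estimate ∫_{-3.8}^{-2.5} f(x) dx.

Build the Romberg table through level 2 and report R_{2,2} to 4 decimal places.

R_{0,0} (trapezoid, 1 panel, h=1.3000): 0.409473
R_{1,0} (trapezoid, 2 panels, h=0.6500): 0.826053
R_{2,0} (trapezoid, 4 panels, h=0.3250): 0.919603
R_{1,1} = 0.826053 + (0.826053 − 0.409473)/3 = 0.964913
R_{2,1} = 0.919603 + (0.919603 − 0.826053)/3 = 0.950786
R_{2,2} = 0.950786 + (0.950786 − 0.964913)/15 = 0.949844

0.9498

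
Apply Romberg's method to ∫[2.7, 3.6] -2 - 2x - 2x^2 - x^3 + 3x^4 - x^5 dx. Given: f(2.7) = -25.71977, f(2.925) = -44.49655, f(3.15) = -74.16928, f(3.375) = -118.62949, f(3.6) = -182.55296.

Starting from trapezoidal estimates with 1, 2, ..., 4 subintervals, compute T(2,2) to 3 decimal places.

T(0,0) (trapezoid, 1 panel, h=0.9000): -93.72273
T(1,0) (trapezoid, 2 panels, h=0.4500): -80.23754
T(2,0) (trapezoid, 4 panels, h=0.2250): -76.82213
T(1,1) = -80.23754 + (-80.23754 − (-93.72273))/3 = -75.74248
T(2,1) = -76.82213 + (-76.82213 − (-80.23754))/3 = -75.68366
T(2,2) = -75.68366 + (-75.68366 − (-75.74248))/15 = -75.67974

-75.680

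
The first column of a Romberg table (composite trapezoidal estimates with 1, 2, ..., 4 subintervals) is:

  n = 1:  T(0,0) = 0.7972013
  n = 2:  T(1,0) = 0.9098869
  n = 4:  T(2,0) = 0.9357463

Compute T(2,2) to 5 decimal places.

0.94416

Richardson extrapolation on the trapezoidal column (denominator 4−1=3):
T(1,1) = (4·0.9098869 − 0.7972013) / 3 = 0.9474488
T(2,1) = 0.9357463 + (0.9357463 − 0.9098869)/3 = 0.9443661
T(2,2) = (16·0.9443661 − 0.9474488) / 15 = 0.9441606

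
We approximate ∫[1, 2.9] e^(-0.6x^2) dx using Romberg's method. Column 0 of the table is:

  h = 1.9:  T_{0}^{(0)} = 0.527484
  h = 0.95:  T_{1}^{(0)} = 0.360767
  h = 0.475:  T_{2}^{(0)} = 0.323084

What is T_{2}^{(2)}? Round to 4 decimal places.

0.3109

T_{1}^{(1)} = (4·0.360767 − 0.527484) / 3 = 0.305195
T_{2}^{(1)} = 0.323084 + (0.323084 − 0.360767)/3 = 0.310523
T_{2}^{(2)} = 0.310523 + (0.310523 − 0.305195)/15 = 0.310878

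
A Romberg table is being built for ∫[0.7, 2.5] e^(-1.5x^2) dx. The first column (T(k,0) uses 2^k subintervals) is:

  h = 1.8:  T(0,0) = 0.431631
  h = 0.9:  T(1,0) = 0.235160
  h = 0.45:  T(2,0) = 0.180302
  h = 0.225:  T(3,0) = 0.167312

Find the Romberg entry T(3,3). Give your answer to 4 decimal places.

0.1631

Richardson extrapolation on the trapezoidal column (denominator 4−1=3):
T(1,1) = (4·0.235160 − 0.431631) / 3 = 0.169670
T(2,1) = 0.180302 + (0.180302 − 0.235160)/3 = 0.162016
T(3,1) = (4·0.167312 − 0.180302) / 3 = 0.162982
T(2,2) = (16·0.162016 − 0.169670) / 15 = 0.161506
T(3,2) = (16·0.162982 − 0.162016) / 15 = 0.163046
T(3,3) = (64·0.163046 − 0.161506) / 63 = 0.163070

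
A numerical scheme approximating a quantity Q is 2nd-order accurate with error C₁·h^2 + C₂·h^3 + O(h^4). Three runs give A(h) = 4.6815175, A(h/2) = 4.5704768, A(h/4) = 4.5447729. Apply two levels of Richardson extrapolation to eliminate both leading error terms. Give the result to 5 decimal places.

First eliminate the h^2 term (factor 2^2 = 4):
  B₁ = (4·4.5704768 − 4.6815175)/3 = 4.5334632
  B₂ = (4·4.5447729 − 4.5704768)/3 = 4.5362049
Then eliminate the h^3 term (factor 2^3 = 8):
  (8·4.5362049 − 4.5334632)/7 = 4.5365966

4.53660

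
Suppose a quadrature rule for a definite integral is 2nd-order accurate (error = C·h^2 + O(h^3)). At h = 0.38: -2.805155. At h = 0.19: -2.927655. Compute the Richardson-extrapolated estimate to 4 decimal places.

The leading error scales as h^2; refining by a factor of 2 reduces it by 2^2 = 4.
Extrapolated value = (4·A(h/2) − A(h)) / (4 − 1)
= (4·(-2.927655) − (-2.805155)) / 3
= -8.905465 / 3 = -2.968488

-2.9685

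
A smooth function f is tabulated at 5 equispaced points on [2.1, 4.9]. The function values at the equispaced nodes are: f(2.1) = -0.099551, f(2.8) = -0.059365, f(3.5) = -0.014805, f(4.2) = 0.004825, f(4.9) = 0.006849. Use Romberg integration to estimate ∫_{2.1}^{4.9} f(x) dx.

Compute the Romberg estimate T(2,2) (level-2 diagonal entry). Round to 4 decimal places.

-0.0800

T(0,0) (trapezoid, 1 panel, h=2.8000): -0.129783
T(1,0) (trapezoid, 2 panels, h=1.4000): -0.085618
T(2,0) (trapezoid, 4 panels, h=0.7000): -0.080987
T(1,1) = -0.085618 + (-0.085618 − (-0.129783))/3 = -0.070896
T(2,1) = -0.080987 + (-0.080987 − (-0.085618))/3 = -0.079443
T(2,2) = -0.079443 + (-0.079443 − (-0.070896))/15 = -0.080013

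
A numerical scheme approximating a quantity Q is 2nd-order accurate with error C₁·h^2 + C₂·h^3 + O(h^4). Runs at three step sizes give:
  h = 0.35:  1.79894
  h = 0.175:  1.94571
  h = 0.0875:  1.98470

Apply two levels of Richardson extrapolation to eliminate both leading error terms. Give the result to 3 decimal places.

First eliminate the h^2 term (factor 2^2 = 4):
  B₁ = (4·1.94571 − 1.79894)/3 = 1.99463
  B₂ = (4·1.98470 − 1.94571)/3 = 1.99770
Then eliminate the h^3 term (factor 2^3 = 8):
  (8·1.99770 − 1.99463)/7 = 1.99814

1.998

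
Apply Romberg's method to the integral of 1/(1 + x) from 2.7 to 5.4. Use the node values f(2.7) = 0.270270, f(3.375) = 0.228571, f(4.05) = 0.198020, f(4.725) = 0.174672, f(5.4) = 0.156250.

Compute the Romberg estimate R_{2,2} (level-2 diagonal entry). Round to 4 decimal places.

R_{0,0} (trapezoid, 1 panel, h=2.7000): 0.575802
R_{1,0} (trapezoid, 2 panels, h=1.3500): 0.555228
R_{2,0} (trapezoid, 4 panels, h=0.6750): 0.549803
R_{1,1} = 0.555228 + (0.555228 − 0.575802)/3 = 0.548370
R_{2,1} = 0.549803 + (0.549803 − 0.555228)/3 = 0.547995
R_{2,2} = 0.547995 + (0.547995 − 0.548370)/15 = 0.547970

0.5480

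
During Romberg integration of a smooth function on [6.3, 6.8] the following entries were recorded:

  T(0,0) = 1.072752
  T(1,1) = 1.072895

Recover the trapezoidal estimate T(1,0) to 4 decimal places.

From T(1,1) = (4·T(1,0) − T(0,0))/3, solve for T(1,0):
4·T(1,0) = 3·1.072895 + 1.072752 = 4.291437
T(1,0) = 1.072859

1.0729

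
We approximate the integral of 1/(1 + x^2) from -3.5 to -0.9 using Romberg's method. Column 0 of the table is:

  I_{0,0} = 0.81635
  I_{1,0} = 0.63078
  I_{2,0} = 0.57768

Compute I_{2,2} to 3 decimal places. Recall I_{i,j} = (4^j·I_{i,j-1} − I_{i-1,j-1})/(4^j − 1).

Richardson extrapolation on the trapezoidal column (denominator 4−1=3):
I_{1,1} = 0.63078 + (0.63078 − 0.81635)/3 = 0.56892
I_{2,1} = 0.57768 + (0.57768 − 0.63078)/3 = 0.55998
I_{2,2} = 0.55998 + (0.55998 − 0.56892)/15 = 0.55938

0.559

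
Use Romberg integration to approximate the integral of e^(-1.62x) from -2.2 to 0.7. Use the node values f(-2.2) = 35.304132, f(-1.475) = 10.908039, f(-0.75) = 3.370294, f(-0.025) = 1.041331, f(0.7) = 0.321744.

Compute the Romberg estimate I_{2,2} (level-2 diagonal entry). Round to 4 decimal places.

I_{0,0} (trapezoid, 1 panel, h=2.9000): 51.657520
I_{1,0} (trapezoid, 2 panels, h=1.4500): 30.715686
I_{2,0} (trapezoid, 4 panels, h=0.7250): 24.021136
I_{1,1} = 30.715686 + (30.715686 − 51.657520)/3 = 23.735075
I_{2,1} = 24.021136 + (24.021136 − 30.715686)/3 = 21.789619
I_{2,2} = 21.789619 + (21.789619 − 23.735075)/15 = 21.659922

21.6599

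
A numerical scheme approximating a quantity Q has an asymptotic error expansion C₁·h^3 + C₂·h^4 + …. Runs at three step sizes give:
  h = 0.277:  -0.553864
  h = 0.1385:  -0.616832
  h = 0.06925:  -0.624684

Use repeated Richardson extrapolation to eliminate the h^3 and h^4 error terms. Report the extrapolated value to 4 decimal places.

First eliminate the h^3 term (factor 2^3 = 8):
  B₁ = (8·(-0.616832) − (-0.553864))/7 = -0.625827
  B₂ = (8·(-0.624684) − (-0.616832))/7 = -0.625806
Then eliminate the h^4 term (factor 2^4 = 16):
  (16·(-0.625806) − (-0.625827))/15 = -0.625805

-0.6258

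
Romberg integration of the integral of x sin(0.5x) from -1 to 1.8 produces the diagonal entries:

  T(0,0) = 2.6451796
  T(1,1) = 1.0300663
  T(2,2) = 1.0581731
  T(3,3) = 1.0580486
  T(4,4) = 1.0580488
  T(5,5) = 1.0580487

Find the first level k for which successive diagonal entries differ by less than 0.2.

|T(1,1) − T(0,0)| = 1.6151133 ≥ 0.2
|T(2,2) − T(1,1)| = 0.0281068 < 0.2

k = 2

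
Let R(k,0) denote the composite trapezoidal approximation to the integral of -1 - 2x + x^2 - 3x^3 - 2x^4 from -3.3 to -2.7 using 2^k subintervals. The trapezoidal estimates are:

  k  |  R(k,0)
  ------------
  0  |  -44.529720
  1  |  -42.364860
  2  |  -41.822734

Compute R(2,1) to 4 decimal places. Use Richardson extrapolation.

Richardson extrapolation on the trapezoidal column (denominator 4−1=3):
R(2,1) = -41.822734 + (-41.822734 − (-42.364860))/3 = -41.642025

-41.6420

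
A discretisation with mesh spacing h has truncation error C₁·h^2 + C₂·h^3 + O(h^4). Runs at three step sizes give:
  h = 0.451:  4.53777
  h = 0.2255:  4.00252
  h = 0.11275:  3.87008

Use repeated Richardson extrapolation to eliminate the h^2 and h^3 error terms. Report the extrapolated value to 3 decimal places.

First eliminate the h^2 term (factor 2^2 = 4):
  B₁ = (4·4.00252 − 4.53777)/3 = 3.82410
  B₂ = (4·3.87008 − 4.00252)/3 = 3.82593
Then eliminate the h^3 term (factor 2^3 = 8):
  (8·3.82593 − 3.82410)/7 = 3.82619

3.826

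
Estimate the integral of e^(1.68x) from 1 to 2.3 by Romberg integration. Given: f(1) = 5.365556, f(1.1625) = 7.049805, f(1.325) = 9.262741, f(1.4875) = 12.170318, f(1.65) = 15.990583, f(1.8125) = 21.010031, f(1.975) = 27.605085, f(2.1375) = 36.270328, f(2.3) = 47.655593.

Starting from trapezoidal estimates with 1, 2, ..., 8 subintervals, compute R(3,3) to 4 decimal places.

25.1726

R(0,0) (trapezoid, 1 panel, h=1.3000): 34.463747
R(1,0) (trapezoid, 2 panels, h=0.6500): 27.625752
R(2,0) (trapezoid, 4 panels, h=0.3250): 25.794920
R(3,0) (trapezoid, 8 panels, h=0.1625): 25.328788
R(1,1) = 27.625752 + (27.625752 − 34.463747)/3 = 25.346420
R(2,1) = 25.794920 + (25.794920 − 27.625752)/3 = 25.184643
R(3,1) = 25.328788 + (25.328788 − 25.794920)/3 = 25.173411
R(2,2) = 25.184643 + (25.184643 − 25.346420)/15 = 25.173858
R(3,2) = 25.173411 + (25.173411 − 25.184643)/15 = 25.172662
R(3,3) = 25.172662 + (25.172662 − 25.173858)/63 = 25.172643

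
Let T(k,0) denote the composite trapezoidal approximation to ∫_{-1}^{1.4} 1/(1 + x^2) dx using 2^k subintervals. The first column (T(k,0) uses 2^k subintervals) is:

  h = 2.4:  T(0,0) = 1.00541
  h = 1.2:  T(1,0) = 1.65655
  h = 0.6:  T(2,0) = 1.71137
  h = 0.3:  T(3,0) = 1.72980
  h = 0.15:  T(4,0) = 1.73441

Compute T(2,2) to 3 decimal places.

1.720

T(1,1) = 1.65655 + (1.65655 − 1.00541)/3 = 1.87360
T(2,1) = 1.71137 + (1.71137 − 1.65655)/3 = 1.72964
T(2,2) = 1.72964 + (1.72964 − 1.87360)/15 = 1.72004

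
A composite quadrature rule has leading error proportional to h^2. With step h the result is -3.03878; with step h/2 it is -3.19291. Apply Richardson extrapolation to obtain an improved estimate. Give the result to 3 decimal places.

The leading error scales as h^2; refining by a factor of 2 reduces it by 2^2 = 4.
Extrapolated value = (4·A(h/2) − A(h)) / (4 − 1)
= (4·(-3.19291) − (-3.03878)) / 3
= -9.73286 / 3 = -3.24429

-3.244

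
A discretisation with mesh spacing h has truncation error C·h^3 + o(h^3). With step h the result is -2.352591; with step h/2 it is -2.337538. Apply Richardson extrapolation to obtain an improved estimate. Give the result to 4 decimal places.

-2.3354

Extrapolated value = (8·A(h/2) − A(h)) / (8 − 1)
= (8·(-2.337538) − (-2.352591)) / 7
= -16.347713 / 7 = -2.335388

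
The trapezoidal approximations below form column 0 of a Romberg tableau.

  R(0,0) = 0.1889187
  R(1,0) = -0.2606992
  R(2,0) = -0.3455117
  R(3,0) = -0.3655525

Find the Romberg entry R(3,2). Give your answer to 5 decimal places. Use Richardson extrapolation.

-0.37213

Richardson extrapolation on the trapezoidal column (denominator 4−1=3):
R(2,1) = -0.3455117 + (-0.3455117 − (-0.2606992))/3 = -0.3737825
R(3,1) = (4·(-0.3655525) − (-0.3455117)) / 3 = -0.3722328
R(3,2) = -0.3722328 + (-0.3722328 − (-0.3737825))/15 = -0.3721295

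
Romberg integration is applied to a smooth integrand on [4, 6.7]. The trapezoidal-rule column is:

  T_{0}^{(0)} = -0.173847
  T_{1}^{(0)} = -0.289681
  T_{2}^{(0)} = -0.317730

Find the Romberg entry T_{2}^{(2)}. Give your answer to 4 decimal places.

Richardson extrapolation on the trapezoidal column (denominator 4−1=3):
T_{1}^{(1)} = (4·(-0.289681) − (-0.173847)) / 3 = -0.328292
T_{2}^{(1)} = -0.317730 + (-0.317730 − (-0.289681))/3 = -0.327080
T_{2}^{(2)} = (16·(-0.327080) − (-0.328292)) / 15 = -0.326999

-0.3270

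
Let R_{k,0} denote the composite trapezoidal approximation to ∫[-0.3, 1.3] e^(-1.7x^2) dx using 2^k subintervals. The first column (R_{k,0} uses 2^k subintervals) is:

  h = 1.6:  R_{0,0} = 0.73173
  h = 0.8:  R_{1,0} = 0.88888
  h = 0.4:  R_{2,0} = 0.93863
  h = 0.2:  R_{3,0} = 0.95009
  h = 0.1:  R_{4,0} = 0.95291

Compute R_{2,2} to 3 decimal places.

0.956

R_{1,1} = 0.88888 + (0.88888 − 0.73173)/3 = 0.94126
R_{2,1} = 0.93863 + (0.93863 − 0.88888)/3 = 0.95521
R_{2,2} = 0.95521 + (0.95521 − 0.94126)/15 = 0.95614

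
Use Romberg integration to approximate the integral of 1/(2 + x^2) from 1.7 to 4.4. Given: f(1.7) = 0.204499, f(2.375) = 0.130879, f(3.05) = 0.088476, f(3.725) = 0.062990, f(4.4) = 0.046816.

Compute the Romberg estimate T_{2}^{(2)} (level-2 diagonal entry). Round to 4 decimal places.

T_{0}^{(0)} (trapezoid, 1 panel, h=2.7000): 0.339275
T_{1}^{(0)} (trapezoid, 2 panels, h=1.3500): 0.289080
T_{2}^{(0)} (trapezoid, 4 panels, h=0.6750): 0.275402
T_{1}^{(1)} = 0.289080 + (0.289080 − 0.339275)/3 = 0.272348
T_{2}^{(1)} = 0.275402 + (0.275402 − 0.289080)/3 = 0.270843
T_{2}^{(2)} = 0.270843 + (0.270843 − 0.272348)/15 = 0.270743

0.2707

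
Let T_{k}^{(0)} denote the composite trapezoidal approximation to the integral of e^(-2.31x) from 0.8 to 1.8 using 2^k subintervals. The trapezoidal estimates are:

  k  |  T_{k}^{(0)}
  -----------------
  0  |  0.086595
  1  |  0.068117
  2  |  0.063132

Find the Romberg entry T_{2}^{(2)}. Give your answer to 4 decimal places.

0.0614

T_{1}^{(1)} = 0.068117 + (0.068117 − 0.086595)/3 = 0.061958
T_{2}^{(1)} = (4·0.063132 − 0.068117) / 3 = 0.061470
T_{2}^{(2)} = 0.061470 + (0.061470 − 0.061958)/15 = 0.061437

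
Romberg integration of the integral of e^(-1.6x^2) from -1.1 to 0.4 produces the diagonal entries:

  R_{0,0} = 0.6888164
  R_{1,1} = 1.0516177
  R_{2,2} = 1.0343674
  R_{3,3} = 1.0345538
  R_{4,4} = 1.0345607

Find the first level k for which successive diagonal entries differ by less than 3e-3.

|R_{1,1} − R_{0,0}| = 0.3628013 ≥ 3e-3
|R_{2,2} − R_{1,1}| = 0.0172503 ≥ 3e-3
|R_{3,3} − R_{2,2}| = 0.0001864 < 3e-3

k = 3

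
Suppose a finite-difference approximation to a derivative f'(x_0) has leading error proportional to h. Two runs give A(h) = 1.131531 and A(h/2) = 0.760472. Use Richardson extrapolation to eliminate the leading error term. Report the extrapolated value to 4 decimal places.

The leading error scales as h; refining by a factor of 2 reduces it by 2^1 = 2.
Extrapolated value = (2·A(h/2) − A(h)) / (2 − 1)
= (2·0.760472 − 1.131531) / 1
= 0.389413 / 1 = 0.389413

0.3894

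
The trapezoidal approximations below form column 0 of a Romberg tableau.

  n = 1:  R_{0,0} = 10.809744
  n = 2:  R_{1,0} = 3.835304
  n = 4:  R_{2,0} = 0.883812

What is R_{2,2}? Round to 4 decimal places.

-0.2074

Richardson extrapolation on the trapezoidal column (denominator 4−1=3):
R_{1,1} = 3.835304 + (3.835304 − 10.809744)/3 = 1.510491
R_{2,1} = (4·0.883812 − 3.835304) / 3 = -0.100019
R_{2,2} = -0.100019 + (-0.100019 − 1.510491)/15 = -0.207386
(Column j=1 coincides with Simpson's rule on the same nodes.)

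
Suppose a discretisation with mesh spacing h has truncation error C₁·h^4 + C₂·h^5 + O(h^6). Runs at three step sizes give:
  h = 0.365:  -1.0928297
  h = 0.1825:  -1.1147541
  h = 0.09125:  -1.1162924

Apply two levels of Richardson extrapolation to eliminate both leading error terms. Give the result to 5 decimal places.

First eliminate the h^4 term (factor 2^4 = 16):
  B₁ = (16·(-1.1147541) − (-1.0928297))/15 = -1.1162157
  B₂ = (16·(-1.1162924) − (-1.1147541))/15 = -1.1163950
Then eliminate the h^5 term (factor 2^5 = 32):
  (32·(-1.1163950) − (-1.1162157))/31 = -1.1164008

-1.11640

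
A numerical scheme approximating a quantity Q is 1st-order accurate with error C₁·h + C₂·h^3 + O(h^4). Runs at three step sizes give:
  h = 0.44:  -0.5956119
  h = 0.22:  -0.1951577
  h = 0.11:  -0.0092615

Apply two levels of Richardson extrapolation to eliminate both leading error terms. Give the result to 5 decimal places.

First eliminate the h term (factor 2^1 = 2):
  B₁ = (2·(-0.1951577) − (-0.5956119))/1 = 0.2052965
  B₂ = (2·(-0.0092615) − (-0.1951577))/1 = 0.1766347
Then eliminate the h^3 term (factor 2^3 = 8):
  (8·0.1766347 − 0.2052965)/7 = 0.1725402

0.17254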